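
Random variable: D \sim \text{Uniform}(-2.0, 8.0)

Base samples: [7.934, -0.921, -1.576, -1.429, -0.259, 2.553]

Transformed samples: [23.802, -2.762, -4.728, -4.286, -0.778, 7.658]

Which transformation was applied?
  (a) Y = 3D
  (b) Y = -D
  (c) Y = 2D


Checking option (a) Y = 3D:
  D = 7.934 -> Y = 23.802 ✓
  D = -0.921 -> Y = -2.762 ✓
  D = -1.576 -> Y = -4.728 ✓
All samples match this transformation.

(a) 3D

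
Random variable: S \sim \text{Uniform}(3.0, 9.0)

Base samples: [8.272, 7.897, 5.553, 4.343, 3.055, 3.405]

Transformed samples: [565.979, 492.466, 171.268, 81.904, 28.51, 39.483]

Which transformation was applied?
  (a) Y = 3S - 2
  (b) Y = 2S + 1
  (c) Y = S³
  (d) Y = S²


Checking option (c) Y = S³:
  S = 8.272 -> Y = 565.979 ✓
  S = 7.897 -> Y = 492.466 ✓
  S = 5.553 -> Y = 171.268 ✓
All samples match this transformation.

(c) S³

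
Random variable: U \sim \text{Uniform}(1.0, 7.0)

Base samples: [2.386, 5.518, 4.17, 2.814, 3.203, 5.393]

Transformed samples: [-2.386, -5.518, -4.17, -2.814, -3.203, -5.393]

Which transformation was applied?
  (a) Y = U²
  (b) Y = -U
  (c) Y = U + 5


Checking option (b) Y = -U:
  U = 2.386 -> Y = -2.386 ✓
  U = 5.518 -> Y = -5.518 ✓
  U = 4.17 -> Y = -4.17 ✓
All samples match this transformation.

(b) -U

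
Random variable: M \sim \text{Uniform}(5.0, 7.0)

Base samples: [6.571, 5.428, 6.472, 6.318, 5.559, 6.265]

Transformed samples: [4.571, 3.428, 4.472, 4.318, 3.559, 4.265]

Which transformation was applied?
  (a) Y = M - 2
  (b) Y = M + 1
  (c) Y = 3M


Checking option (a) Y = M - 2:
  M = 6.571 -> Y = 4.571 ✓
  M = 5.428 -> Y = 3.428 ✓
  M = 6.472 -> Y = 4.472 ✓
All samples match this transformation.

(a) M - 2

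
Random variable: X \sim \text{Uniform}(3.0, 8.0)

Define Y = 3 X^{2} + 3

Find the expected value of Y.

E[Y] = 3*E[X²] + 3
E[X] = 5.5
E[X²] = Var(X) + (E[X])² = 2.0833333 + 30.25 = 32.333333
E[Y] = 3*32.333333 + 3 = 100

100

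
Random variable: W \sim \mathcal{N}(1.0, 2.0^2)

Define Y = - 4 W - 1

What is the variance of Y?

For Y = aW + b: Var(Y) = a² * Var(W)
Var(W) = 2.0^2 = 4
Var(Y) = (-4)² * 4 = 16 * 4 = 64

64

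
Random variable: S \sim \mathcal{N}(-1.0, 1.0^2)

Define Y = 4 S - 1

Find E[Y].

For Y = 4S - 1:
E[Y] = 4 * E[S] - 1
E[S] = -1.0 = -1
E[Y] = 4 * (-1) - 1 = -5

-5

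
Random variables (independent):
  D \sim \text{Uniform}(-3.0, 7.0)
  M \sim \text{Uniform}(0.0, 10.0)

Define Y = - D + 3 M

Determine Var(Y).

For independent RVs: Var(aX + bY) = a²Var(X) + b²Var(Y)
Var(D) = 8.3333333
Var(M) = 8.3333333
Var(Y) = (-1)²*8.3333333 + 3²*8.3333333
= 1*8.3333333 + 9*8.3333333 = 83.333333

83.333333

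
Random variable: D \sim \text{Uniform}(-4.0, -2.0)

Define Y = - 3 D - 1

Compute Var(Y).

For Y = aD + b: Var(Y) = a² * Var(D)
Var(D) = (-2 + 4)^2/12 = 0.33333333
Var(Y) = (-3)² * 0.33333333 = 9 * 0.33333333 = 3

3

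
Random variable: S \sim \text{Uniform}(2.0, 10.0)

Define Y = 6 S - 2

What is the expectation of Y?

For Y = 6S - 2:
E[Y] = 6 * E[S] - 2
E[S] = (2 + 10)/2 = 6
E[Y] = 6 * 6 - 2 = 34

34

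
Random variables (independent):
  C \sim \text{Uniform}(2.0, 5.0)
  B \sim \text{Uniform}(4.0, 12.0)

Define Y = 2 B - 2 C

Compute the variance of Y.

For independent RVs: Var(aX + bY) = a²Var(X) + b²Var(Y)
Var(C) = 0.75
Var(B) = 5.3333333
Var(Y) = (-2)²*0.75 + 2²*5.3333333
= 4*0.75 + 4*5.3333333 = 24.333333

24.333333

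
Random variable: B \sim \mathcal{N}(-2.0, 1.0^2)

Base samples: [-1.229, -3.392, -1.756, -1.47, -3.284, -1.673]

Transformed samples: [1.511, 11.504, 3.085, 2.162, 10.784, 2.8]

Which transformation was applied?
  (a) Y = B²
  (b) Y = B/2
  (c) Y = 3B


Checking option (a) Y = B²:
  B = -1.229 -> Y = 1.511 ✓
  B = -3.392 -> Y = 11.504 ✓
  B = -1.756 -> Y = 3.085 ✓
All samples match this transformation.

(a) B²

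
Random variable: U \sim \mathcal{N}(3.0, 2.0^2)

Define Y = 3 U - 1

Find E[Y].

For Y = 3U - 1:
E[Y] = 3 * E[U] - 1
E[U] = 3.0 = 3
E[Y] = 3 * 3 - 1 = 8

8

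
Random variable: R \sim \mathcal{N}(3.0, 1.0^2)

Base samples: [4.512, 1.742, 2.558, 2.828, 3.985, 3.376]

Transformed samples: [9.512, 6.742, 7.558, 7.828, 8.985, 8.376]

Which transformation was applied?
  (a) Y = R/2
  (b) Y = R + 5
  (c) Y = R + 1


Checking option (b) Y = R + 5:
  R = 4.512 -> Y = 9.512 ✓
  R = 1.742 -> Y = 6.742 ✓
  R = 2.558 -> Y = 7.558 ✓
All samples match this transformation.

(b) R + 5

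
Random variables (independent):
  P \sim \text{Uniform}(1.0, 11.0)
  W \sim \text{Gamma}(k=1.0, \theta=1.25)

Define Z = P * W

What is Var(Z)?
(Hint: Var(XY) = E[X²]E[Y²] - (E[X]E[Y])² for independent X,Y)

Var(XY) = E[X²]E[Y²] - (E[X]E[Y])²
E[P] = 6, Var(P) = 8.3333333
E[W] = 1.25, Var(W) = 1.5625
E[P²] = 8.3333333 + 6² = 44.333333
E[W²] = 1.5625 + 1.25² = 3.125
Var(Z) = 44.333333*3.125 - (6*1.25)²
= 138.54167 - 56.25 = 82.291667

82.291667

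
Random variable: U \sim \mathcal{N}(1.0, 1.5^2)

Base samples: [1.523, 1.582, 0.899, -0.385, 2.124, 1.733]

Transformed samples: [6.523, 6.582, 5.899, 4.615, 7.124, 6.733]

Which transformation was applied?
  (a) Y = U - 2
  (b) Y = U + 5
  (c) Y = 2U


Checking option (b) Y = U + 5:
  U = 1.523 -> Y = 6.523 ✓
  U = 1.582 -> Y = 6.582 ✓
  U = 0.899 -> Y = 5.899 ✓
All samples match this transformation.

(b) U + 5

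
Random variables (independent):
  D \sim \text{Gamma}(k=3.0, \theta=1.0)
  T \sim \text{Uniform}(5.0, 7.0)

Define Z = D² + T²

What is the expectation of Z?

E[Z] = E[D²] + E[T²]
E[D²] = Var(D) + E[D]² = 3 + 9 = 12
E[T²] = Var(T) + E[T]² = 0.33333333 + 36 = 36.333333
E[Z] = 12 + 36.333333 = 48.333333

48.333333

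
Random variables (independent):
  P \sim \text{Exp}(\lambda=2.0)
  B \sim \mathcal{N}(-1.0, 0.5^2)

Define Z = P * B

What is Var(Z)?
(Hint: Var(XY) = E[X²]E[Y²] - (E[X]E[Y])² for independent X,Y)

Var(XY) = E[X²]E[Y²] - (E[X]E[Y])²
E[P] = 0.5, Var(P) = 0.25
E[B] = -1, Var(B) = 0.25
E[P²] = 0.25 + 0.5² = 0.5
E[B²] = 0.25 + (-1)² = 1.25
Var(Z) = 0.5*1.25 - (0.5*(-1))²
= 0.625 - 0.25 = 0.375

0.375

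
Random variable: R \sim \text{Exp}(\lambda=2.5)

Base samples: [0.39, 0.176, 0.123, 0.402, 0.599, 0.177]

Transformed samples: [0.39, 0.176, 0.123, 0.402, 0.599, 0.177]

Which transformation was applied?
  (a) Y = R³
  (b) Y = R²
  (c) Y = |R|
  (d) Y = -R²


Checking option (c) Y = |R|:
  R = 0.39 -> Y = 0.39 ✓
  R = 0.176 -> Y = 0.176 ✓
  R = 0.123 -> Y = 0.123 ✓
All samples match this transformation.

(c) |R|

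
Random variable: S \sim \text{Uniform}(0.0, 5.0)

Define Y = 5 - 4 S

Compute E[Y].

For Y = -4S + 5:
E[Y] = -4 * E[S] + 5
E[S] = (0 + 5)/2 = 2.5
E[Y] = -4 * 2.5 + 5 = -5

-5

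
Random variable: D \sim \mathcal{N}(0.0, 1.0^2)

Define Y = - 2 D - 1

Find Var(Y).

For Y = aD + b: Var(Y) = a² * Var(D)
Var(D) = 1.0^2 = 1
Var(Y) = (-2)² * 1 = 4 * 1 = 4

4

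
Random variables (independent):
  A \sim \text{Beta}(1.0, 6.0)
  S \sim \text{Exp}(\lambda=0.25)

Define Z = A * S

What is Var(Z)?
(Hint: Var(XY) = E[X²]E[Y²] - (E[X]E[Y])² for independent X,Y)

Var(XY) = E[X²]E[Y²] - (E[X]E[Y])²
E[A] = 0.14285714, Var(A) = 0.015306122
E[S] = 4, Var(S) = 16
E[A²] = 0.015306122 + 0.14285714² = 0.035714286
E[S²] = 16 + 4² = 32
Var(Z) = 0.035714286*32 - (0.14285714*4)²
= 1.1428571 - 0.32653061 = 0.81632653

0.81632653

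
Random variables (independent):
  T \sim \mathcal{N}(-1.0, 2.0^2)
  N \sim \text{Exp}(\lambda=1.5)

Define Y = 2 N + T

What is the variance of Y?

For independent RVs: Var(aX + bY) = a²Var(X) + b²Var(Y)
Var(T) = 4
Var(N) = 0.44444444
Var(Y) = 1²*4 + 2²*0.44444444
= 1*4 + 4*0.44444444 = 5.7777778

5.7777778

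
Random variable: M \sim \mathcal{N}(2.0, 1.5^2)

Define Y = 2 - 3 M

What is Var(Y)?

For Y = aM + b: Var(Y) = a² * Var(M)
Var(M) = 1.5^2 = 2.25
Var(Y) = (-3)² * 2.25 = 9 * 2.25 = 20.25

20.25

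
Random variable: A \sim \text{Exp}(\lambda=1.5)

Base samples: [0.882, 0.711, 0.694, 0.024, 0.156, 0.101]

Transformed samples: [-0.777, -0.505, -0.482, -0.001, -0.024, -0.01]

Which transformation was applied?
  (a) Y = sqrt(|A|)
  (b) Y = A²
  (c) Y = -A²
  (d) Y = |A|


Checking option (c) Y = -A²:
  A = 0.882 -> Y = -0.777 ✓
  A = 0.711 -> Y = -0.505 ✓
  A = 0.694 -> Y = -0.482 ✓
All samples match this transformation.

(c) -A²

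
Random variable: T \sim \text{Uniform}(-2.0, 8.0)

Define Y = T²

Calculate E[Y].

E[T²] = Var(T) + (E[T])² = 8.3333333 + 9 = 17.333333

17.333333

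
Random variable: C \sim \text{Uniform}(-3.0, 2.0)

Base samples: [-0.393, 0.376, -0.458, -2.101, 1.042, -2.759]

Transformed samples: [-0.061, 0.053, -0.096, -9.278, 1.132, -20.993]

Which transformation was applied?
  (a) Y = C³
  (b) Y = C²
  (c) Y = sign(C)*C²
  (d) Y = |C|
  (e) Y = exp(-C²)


Checking option (a) Y = C³:
  C = -0.393 -> Y = -0.061 ✓
  C = 0.376 -> Y = 0.053 ✓
  C = -0.458 -> Y = -0.096 ✓
All samples match this transformation.

(a) C³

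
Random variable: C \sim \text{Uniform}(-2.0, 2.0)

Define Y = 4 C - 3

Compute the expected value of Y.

For Y = 4C - 3:
E[Y] = 4 * E[C] - 3
E[C] = (-2 + 2)/2 = 0
E[Y] = 4 * 0 - 3 = -3

-3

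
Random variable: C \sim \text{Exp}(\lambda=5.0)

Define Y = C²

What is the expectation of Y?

Using E[X²] = Var(X) + (E[X])²:
E[C] = 0.2
Var(C) = 1/5.0^2 = 0.04
E[C²] = 0.04 + 0.2² = 0.04 + 0.04 = 0.08

0.08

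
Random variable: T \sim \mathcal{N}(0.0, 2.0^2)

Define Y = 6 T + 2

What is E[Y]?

For Y = 6T + 2:
E[Y] = 6 * E[T] + 2
E[T] = 0.0 = 0
E[Y] = 6 * 0 + 2 = 2

2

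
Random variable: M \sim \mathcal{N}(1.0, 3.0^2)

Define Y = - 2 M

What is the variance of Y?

For Y = aM + b: Var(Y) = a² * Var(M)
Var(M) = 3.0^2 = 9
Var(Y) = (-2)² * 9 = 4 * 9 = 36

36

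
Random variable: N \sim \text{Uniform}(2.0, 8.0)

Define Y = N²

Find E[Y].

E[N²] = Var(N) + (E[N])² = 3 + 25 = 28

28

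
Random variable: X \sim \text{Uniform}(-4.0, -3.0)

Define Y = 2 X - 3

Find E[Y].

For Y = 2X - 3:
E[Y] = 2 * E[X] - 3
E[X] = (-4 - 3)/2 = -3.5
E[Y] = 2 * (-3.5) - 3 = -10

-10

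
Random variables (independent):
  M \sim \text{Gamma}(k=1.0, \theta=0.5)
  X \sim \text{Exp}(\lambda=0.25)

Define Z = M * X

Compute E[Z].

For independent RVs: E[XY] = E[X]*E[Y]
E[M] = 0.5
E[X] = 4
E[Z] = 0.5 * 4 = 2

2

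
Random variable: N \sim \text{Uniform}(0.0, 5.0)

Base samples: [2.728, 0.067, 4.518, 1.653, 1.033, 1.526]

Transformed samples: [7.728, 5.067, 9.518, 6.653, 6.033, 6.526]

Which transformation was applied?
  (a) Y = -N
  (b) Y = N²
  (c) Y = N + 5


Checking option (c) Y = N + 5:
  N = 2.728 -> Y = 7.728 ✓
  N = 0.067 -> Y = 5.067 ✓
  N = 4.518 -> Y = 9.518 ✓
All samples match this transformation.

(c) N + 5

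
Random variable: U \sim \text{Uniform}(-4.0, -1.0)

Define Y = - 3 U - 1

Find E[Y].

For Y = -3U - 1:
E[Y] = -3 * E[U] - 1
E[U] = (-4 - 1)/2 = -2.5
E[Y] = -3 * (-2.5) - 1 = 6.5

6.5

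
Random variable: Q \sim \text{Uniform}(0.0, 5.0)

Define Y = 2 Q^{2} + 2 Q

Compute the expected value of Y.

E[Y] = 2*E[Q²] + 2*E[Q]
E[Q] = 2.5
E[Q²] = Var(Q) + (E[Q])² = 2.0833333 + 6.25 = 8.3333333
E[Y] = 2*8.3333333 + 2*2.5 = 21.666667

21.666667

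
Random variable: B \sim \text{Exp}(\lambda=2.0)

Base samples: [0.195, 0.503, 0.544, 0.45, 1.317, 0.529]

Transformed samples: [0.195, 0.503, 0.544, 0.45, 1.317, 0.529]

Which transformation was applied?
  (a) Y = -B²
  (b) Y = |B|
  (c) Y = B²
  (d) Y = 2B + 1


Checking option (b) Y = |B|:
  B = 0.195 -> Y = 0.195 ✓
  B = 0.503 -> Y = 0.503 ✓
  B = 0.544 -> Y = 0.544 ✓
All samples match this transformation.

(b) |B|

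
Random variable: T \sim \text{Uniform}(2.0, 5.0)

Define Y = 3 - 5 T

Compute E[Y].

For Y = -5T + 3:
E[Y] = -5 * E[T] + 3
E[T] = (2 + 5)/2 = 3.5
E[Y] = -5 * 3.5 + 3 = -14.5

-14.5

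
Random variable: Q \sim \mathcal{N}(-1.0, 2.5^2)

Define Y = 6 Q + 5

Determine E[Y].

For Y = 6Q + 5:
E[Y] = 6 * E[Q] + 5
E[Q] = -1.0 = -1
E[Y] = 6 * (-1) + 5 = -1

-1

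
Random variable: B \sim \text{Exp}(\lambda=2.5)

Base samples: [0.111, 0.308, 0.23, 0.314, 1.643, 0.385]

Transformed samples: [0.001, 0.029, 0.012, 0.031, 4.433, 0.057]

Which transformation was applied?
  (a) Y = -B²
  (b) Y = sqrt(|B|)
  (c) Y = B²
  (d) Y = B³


Checking option (d) Y = B³:
  B = 0.111 -> Y = 0.001 ✓
  B = 0.308 -> Y = 0.029 ✓
  B = 0.23 -> Y = 0.012 ✓
All samples match this transformation.

(d) B³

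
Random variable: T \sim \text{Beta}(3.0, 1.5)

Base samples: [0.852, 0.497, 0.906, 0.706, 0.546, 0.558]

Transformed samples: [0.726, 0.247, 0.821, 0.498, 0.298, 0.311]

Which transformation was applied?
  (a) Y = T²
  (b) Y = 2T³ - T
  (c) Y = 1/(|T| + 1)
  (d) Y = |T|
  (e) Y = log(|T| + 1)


Checking option (a) Y = T²:
  T = 0.852 -> Y = 0.726 ✓
  T = 0.497 -> Y = 0.247 ✓
  T = 0.906 -> Y = 0.821 ✓
All samples match this transformation.

(a) T²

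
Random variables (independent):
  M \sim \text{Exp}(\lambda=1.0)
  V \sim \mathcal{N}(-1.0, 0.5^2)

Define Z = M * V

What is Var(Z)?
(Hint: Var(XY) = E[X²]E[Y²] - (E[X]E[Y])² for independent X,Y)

Var(XY) = E[X²]E[Y²] - (E[X]E[Y])²
E[M] = 1, Var(M) = 1
E[V] = -1, Var(V) = 0.25
E[M²] = 1 + 1² = 2
E[V²] = 0.25 + (-1)² = 1.25
Var(Z) = 2*1.25 - (1*(-1))²
= 2.5 - 1 = 1.5

1.5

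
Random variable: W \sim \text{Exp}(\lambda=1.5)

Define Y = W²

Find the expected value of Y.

Using E[X²] = Var(X) + (E[X])²:
E[W] = 0.66666667
Var(W) = 1/1.5^2 = 0.44444444
E[W²] = 0.44444444 + 0.66666667² = 0.44444444 + 0.44444444 = 0.88888889

0.88888889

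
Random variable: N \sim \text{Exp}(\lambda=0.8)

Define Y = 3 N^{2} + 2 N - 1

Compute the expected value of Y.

E[Y] = 3*E[N²] + 2*E[N] - 1
E[N] = 1.25
E[N²] = Var(N) + (E[N])² = 1.5625 + 1.5625 = 3.125
E[Y] = 3*3.125 + 2*1.25 - 1 = 10.875

10.875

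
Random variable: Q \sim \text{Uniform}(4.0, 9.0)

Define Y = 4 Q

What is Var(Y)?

For Y = aQ + b: Var(Y) = a² * Var(Q)
Var(Q) = (9 - 4)^2/12 = 2.0833333
Var(Y) = 4² * 2.0833333 = 16 * 2.0833333 = 33.333333

33.333333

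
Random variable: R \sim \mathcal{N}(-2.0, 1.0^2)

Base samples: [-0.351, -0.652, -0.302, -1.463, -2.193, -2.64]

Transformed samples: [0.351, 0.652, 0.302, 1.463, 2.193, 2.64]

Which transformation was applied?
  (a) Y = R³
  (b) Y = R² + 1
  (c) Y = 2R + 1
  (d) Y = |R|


Checking option (d) Y = |R|:
  R = -0.351 -> Y = 0.351 ✓
  R = -0.652 -> Y = 0.652 ✓
  R = -0.302 -> Y = 0.302 ✓
All samples match this transformation.

(d) |R|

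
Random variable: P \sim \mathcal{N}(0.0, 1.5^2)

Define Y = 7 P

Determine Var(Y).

For Y = aP + b: Var(Y) = a² * Var(P)
Var(P) = 1.5^2 = 2.25
Var(Y) = 7² * 2.25 = 49 * 2.25 = 110.25

110.25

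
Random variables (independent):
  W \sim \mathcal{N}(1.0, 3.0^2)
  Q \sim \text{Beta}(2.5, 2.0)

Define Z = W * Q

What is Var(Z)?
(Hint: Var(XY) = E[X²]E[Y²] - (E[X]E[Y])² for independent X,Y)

Var(XY) = E[X²]E[Y²] - (E[X]E[Y])²
E[W] = 1, Var(W) = 9
E[Q] = 0.55555556, Var(Q) = 0.044893378
E[W²] = 9 + 1² = 10
E[Q²] = 0.044893378 + 0.55555556² = 0.35353535
Var(Z) = 10*0.35353535 - (1*0.55555556)²
= 3.5353535 - 0.30864198 = 3.2267116

3.2267116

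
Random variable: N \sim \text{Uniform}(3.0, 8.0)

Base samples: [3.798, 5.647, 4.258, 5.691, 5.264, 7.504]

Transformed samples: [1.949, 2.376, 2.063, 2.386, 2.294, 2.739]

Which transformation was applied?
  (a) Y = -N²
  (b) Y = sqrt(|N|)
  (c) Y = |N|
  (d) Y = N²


Checking option (b) Y = sqrt(|N|):
  N = 3.798 -> Y = 1.949 ✓
  N = 5.647 -> Y = 2.376 ✓
  N = 4.258 -> Y = 2.063 ✓
All samples match this transformation.

(b) sqrt(|N|)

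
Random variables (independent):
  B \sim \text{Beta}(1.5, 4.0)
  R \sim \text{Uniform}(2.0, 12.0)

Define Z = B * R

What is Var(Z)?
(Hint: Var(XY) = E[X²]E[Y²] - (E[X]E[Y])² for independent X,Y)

Var(XY) = E[X²]E[Y²] - (E[X]E[Y])²
E[B] = 0.27272727, Var(B) = 0.03051494
E[R] = 7, Var(R) = 8.3333333
E[B²] = 0.03051494 + 0.27272727² = 0.1048951
E[R²] = 8.3333333 + 7² = 57.333333
Var(Z) = 0.1048951*57.333333 - (0.27272727*7)²
= 6.013986 - 3.6446281 = 2.3693579

2.3693579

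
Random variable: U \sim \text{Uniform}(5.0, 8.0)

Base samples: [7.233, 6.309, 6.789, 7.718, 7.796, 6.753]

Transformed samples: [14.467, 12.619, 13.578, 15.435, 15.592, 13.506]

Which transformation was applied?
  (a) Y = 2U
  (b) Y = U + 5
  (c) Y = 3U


Checking option (a) Y = 2U:
  U = 7.233 -> Y = 14.467 ✓
  U = 6.309 -> Y = 12.619 ✓
  U = 6.789 -> Y = 13.578 ✓
All samples match this transformation.

(a) 2U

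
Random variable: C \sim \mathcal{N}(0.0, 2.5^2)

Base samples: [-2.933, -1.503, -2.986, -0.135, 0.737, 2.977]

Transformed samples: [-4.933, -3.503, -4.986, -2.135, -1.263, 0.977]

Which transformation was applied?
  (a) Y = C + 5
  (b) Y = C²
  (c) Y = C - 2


Checking option (c) Y = C - 2:
  C = -2.933 -> Y = -4.933 ✓
  C = -1.503 -> Y = -3.503 ✓
  C = -2.986 -> Y = -4.986 ✓
All samples match this transformation.

(c) C - 2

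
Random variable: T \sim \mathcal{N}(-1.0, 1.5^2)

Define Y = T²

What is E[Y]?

E[T²] = Var(T) + (E[T])² = 2.25 + 1 = 3.25

3.25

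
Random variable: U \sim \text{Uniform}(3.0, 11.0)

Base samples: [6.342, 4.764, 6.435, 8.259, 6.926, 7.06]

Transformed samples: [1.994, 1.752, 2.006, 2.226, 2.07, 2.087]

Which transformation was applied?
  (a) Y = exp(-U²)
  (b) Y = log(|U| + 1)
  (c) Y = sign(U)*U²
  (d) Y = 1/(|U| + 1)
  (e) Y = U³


Checking option (b) Y = log(|U| + 1):
  U = 6.342 -> Y = 1.994 ✓
  U = 4.764 -> Y = 1.752 ✓
  U = 6.435 -> Y = 2.006 ✓
All samples match this transformation.

(b) log(|U| + 1)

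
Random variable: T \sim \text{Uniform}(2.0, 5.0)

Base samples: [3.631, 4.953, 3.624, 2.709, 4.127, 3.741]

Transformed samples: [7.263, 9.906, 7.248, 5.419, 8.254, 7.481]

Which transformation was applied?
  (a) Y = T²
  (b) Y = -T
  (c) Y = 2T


Checking option (c) Y = 2T:
  T = 3.631 -> Y = 7.263 ✓
  T = 4.953 -> Y = 9.906 ✓
  T = 3.624 -> Y = 7.248 ✓
All samples match this transformation.

(c) 2T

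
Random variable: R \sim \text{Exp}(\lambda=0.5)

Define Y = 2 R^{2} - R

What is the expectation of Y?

E[Y] = 2*E[R²] - 1*E[R]
E[R] = 2
E[R²] = Var(R) + (E[R])² = 4 + 4 = 8
E[Y] = 2*8 - 1*2 = 14

14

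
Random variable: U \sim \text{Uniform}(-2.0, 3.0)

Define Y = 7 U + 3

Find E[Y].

For Y = 7U + 3:
E[Y] = 7 * E[U] + 3
E[U] = (-2 + 3)/2 = 0.5
E[Y] = 7 * 0.5 + 3 = 6.5

6.5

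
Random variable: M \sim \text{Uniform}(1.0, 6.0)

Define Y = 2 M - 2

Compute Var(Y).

For Y = aM + b: Var(Y) = a² * Var(M)
Var(M) = (6 - 1)^2/12 = 2.0833333
Var(Y) = 2² * 2.0833333 = 4 * 2.0833333 = 8.3333333

8.3333333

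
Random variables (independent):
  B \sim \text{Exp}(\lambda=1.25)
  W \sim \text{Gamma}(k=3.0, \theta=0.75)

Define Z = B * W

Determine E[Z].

For independent RVs: E[XY] = E[X]*E[Y]
E[B] = 0.8
E[W] = 2.25
E[Z] = 0.8 * 2.25 = 1.8

1.8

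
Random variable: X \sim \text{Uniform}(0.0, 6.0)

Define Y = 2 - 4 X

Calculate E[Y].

For Y = -4X + 2:
E[Y] = -4 * E[X] + 2
E[X] = (0 + 6)/2 = 3
E[Y] = -4 * 3 + 2 = -10

-10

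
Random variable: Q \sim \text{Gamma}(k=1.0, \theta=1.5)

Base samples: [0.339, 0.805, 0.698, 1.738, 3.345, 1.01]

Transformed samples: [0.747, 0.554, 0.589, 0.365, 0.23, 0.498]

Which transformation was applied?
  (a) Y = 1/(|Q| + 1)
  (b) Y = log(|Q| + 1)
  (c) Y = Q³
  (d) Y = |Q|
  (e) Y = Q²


Checking option (a) Y = 1/(|Q| + 1):
  Q = 0.339 -> Y = 0.747 ✓
  Q = 0.805 -> Y = 0.554 ✓
  Q = 0.698 -> Y = 0.589 ✓
All samples match this transformation.

(a) 1/(|Q| + 1)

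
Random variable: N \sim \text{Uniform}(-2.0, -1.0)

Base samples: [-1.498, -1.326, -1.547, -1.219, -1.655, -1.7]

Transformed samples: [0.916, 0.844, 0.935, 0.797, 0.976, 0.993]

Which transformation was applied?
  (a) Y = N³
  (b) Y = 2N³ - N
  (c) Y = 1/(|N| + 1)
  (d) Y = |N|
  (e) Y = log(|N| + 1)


Checking option (e) Y = log(|N| + 1):
  N = -1.498 -> Y = 0.916 ✓
  N = -1.326 -> Y = 0.844 ✓
  N = -1.547 -> Y = 0.935 ✓
All samples match this transformation.

(e) log(|N| + 1)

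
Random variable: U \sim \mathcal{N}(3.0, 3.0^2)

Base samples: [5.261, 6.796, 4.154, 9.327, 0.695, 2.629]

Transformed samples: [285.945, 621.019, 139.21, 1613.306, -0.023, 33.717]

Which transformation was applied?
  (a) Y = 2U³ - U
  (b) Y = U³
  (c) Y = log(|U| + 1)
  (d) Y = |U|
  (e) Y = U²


Checking option (a) Y = 2U³ - U:
  U = 5.261 -> Y = 285.945 ✓
  U = 6.796 -> Y = 621.019 ✓
  U = 4.154 -> Y = 139.21 ✓
All samples match this transformation.

(a) 2U³ - U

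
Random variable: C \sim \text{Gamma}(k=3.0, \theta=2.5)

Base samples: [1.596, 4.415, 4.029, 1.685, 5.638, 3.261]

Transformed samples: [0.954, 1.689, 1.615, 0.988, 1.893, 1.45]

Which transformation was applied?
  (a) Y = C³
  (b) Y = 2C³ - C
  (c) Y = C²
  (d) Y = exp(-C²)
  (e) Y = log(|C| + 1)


Checking option (e) Y = log(|C| + 1):
  C = 1.596 -> Y = 0.954 ✓
  C = 4.415 -> Y = 1.689 ✓
  C = 4.029 -> Y = 1.615 ✓
All samples match this transformation.

(e) log(|C| + 1)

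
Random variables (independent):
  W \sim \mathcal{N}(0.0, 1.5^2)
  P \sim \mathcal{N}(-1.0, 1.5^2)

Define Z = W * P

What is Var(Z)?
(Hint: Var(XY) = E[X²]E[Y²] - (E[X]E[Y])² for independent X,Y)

Var(XY) = E[X²]E[Y²] - (E[X]E[Y])²
E[W] = 0, Var(W) = 2.25
E[P] = -1, Var(P) = 2.25
E[W²] = 2.25 + 0² = 2.25
E[P²] = 2.25 + (-1)² = 3.25
Var(Z) = 2.25*3.25 - (0*(-1))²
= 7.3125 - 0 = 7.3125

7.3125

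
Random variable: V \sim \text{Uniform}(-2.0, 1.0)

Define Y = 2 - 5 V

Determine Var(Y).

For Y = aV + b: Var(Y) = a² * Var(V)
Var(V) = (1 + 2)^2/12 = 0.75
Var(Y) = (-5)² * 0.75 = 25 * 0.75 = 18.75

18.75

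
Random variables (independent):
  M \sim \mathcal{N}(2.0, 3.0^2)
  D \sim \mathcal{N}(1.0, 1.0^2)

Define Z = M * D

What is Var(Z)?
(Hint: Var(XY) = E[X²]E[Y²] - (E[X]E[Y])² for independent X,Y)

Var(XY) = E[X²]E[Y²] - (E[X]E[Y])²
E[M] = 2, Var(M) = 9
E[D] = 1, Var(D) = 1
E[M²] = 9 + 2² = 13
E[D²] = 1 + 1² = 2
Var(Z) = 13*2 - (2*1)²
= 26 - 4 = 22

22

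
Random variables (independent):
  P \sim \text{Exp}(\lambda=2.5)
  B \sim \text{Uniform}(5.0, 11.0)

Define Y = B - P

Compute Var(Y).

For independent RVs: Var(aX + bY) = a²Var(X) + b²Var(Y)
Var(P) = 0.16
Var(B) = 3
Var(Y) = (-1)²*0.16 + 1²*3
= 1*0.16 + 1*3 = 3.16

3.16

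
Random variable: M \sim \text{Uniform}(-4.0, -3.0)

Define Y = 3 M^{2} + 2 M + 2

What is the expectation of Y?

E[Y] = 3*E[M²] + 2*E[M] + 2
E[M] = -3.5
E[M²] = Var(M) + (E[M])² = 0.083333333 + 12.25 = 12.333333
E[Y] = 3*12.333333 + 2*(-3.5) + 2 = 32

32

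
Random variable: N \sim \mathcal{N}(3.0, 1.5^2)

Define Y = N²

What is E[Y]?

E[N²] = Var(N) + (E[N])² = 2.25 + 9 = 11.25

11.25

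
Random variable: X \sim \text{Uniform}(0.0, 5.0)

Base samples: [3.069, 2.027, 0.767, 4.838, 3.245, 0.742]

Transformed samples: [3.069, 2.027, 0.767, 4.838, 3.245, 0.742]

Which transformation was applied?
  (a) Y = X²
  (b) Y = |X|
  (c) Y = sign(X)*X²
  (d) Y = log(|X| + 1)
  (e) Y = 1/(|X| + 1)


Checking option (b) Y = |X|:
  X = 3.069 -> Y = 3.069 ✓
  X = 2.027 -> Y = 2.027 ✓
  X = 0.767 -> Y = 0.767 ✓
All samples match this transformation.

(b) |X|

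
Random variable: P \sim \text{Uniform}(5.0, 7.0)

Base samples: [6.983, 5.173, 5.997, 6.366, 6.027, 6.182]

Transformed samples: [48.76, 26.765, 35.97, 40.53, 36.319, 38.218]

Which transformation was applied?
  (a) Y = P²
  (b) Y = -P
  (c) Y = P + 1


Checking option (a) Y = P²:
  P = 6.983 -> Y = 48.76 ✓
  P = 5.173 -> Y = 26.765 ✓
  P = 5.997 -> Y = 35.97 ✓
All samples match this transformation.

(a) P²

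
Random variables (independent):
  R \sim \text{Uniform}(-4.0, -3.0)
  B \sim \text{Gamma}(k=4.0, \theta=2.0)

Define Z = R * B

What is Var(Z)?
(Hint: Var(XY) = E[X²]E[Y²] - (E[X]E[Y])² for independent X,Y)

Var(XY) = E[X²]E[Y²] - (E[X]E[Y])²
E[R] = -3.5, Var(R) = 0.083333333
E[B] = 8, Var(B) = 16
E[R²] = 0.083333333 + (-3.5)² = 12.333333
E[B²] = 16 + 8² = 80
Var(Z) = 12.333333*80 - (-3.5*8)²
= 986.66667 - 784 = 202.66667

202.66667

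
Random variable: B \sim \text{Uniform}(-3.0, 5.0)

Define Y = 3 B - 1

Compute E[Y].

For Y = 3B - 1:
E[Y] = 3 * E[B] - 1
E[B] = (-3 + 5)/2 = 1
E[Y] = 3 * 1 - 1 = 2

2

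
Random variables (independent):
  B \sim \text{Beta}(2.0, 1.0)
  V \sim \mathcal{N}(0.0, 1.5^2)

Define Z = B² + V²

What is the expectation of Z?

E[Z] = E[B²] + E[V²]
E[B²] = Var(B) + E[B]² = 0.055555556 + 0.44444444 = 0.5
E[V²] = Var(V) + E[V]² = 2.25 + 0 = 2.25
E[Z] = 0.5 + 2.25 = 2.75

2.75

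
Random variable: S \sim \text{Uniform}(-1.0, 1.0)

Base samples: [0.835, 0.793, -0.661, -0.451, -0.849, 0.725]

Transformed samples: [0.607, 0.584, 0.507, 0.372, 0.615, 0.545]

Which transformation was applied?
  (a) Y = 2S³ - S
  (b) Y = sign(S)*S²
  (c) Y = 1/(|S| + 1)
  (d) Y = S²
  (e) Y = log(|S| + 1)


Checking option (e) Y = log(|S| + 1):
  S = 0.835 -> Y = 0.607 ✓
  S = 0.793 -> Y = 0.584 ✓
  S = -0.661 -> Y = 0.507 ✓
All samples match this transformation.

(e) log(|S| + 1)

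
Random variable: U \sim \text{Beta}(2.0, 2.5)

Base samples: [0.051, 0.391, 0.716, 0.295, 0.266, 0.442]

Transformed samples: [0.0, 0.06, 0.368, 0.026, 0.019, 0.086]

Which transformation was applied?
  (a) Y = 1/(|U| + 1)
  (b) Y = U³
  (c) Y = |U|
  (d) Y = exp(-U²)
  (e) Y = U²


Checking option (b) Y = U³:
  U = 0.051 -> Y = 0.0 ✓
  U = 0.391 -> Y = 0.06 ✓
  U = 0.716 -> Y = 0.368 ✓
All samples match this transformation.

(b) U³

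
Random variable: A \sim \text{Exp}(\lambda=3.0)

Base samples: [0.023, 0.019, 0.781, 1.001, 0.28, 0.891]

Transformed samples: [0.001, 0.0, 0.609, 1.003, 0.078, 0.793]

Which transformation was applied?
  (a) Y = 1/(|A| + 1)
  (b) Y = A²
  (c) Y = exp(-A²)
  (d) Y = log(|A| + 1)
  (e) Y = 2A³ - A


Checking option (b) Y = A²:
  A = 0.023 -> Y = 0.001 ✓
  A = 0.019 -> Y = 0.0 ✓
  A = 0.781 -> Y = 0.609 ✓
All samples match this transformation.

(b) A²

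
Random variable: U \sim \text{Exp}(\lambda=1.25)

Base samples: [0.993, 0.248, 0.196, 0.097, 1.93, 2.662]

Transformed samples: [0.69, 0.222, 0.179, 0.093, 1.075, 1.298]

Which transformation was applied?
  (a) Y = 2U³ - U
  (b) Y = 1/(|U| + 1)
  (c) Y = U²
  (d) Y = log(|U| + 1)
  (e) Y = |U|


Checking option (d) Y = log(|U| + 1):
  U = 0.993 -> Y = 0.69 ✓
  U = 0.248 -> Y = 0.222 ✓
  U = 0.196 -> Y = 0.179 ✓
All samples match this transformation.

(d) log(|U| + 1)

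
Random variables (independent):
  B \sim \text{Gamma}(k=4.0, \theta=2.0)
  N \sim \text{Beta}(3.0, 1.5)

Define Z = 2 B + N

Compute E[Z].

E[Z] = 2*E[B] + 1*E[N]
E[B] = 8
E[N] = 0.66666667
E[Z] = 2*8 + 1*0.66666667 = 16.666667

16.666667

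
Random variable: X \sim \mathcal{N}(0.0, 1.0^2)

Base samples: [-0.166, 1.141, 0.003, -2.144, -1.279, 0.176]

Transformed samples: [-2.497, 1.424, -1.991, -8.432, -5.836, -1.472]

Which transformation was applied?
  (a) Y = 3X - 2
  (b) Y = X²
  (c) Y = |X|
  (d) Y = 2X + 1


Checking option (a) Y = 3X - 2:
  X = -0.166 -> Y = -2.497 ✓
  X = 1.141 -> Y = 1.424 ✓
  X = 0.003 -> Y = -1.991 ✓
All samples match this transformation.

(a) 3X - 2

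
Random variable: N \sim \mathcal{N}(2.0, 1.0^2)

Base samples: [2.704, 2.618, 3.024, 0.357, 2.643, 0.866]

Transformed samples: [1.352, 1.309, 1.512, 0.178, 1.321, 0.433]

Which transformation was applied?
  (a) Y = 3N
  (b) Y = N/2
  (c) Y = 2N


Checking option (b) Y = N/2:
  N = 2.704 -> Y = 1.352 ✓
  N = 2.618 -> Y = 1.309 ✓
  N = 3.024 -> Y = 1.512 ✓
All samples match this transformation.

(b) N/2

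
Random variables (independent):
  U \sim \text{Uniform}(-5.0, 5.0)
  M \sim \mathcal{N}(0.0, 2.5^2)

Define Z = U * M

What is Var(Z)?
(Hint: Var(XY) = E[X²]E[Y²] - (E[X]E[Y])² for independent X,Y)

Var(XY) = E[X²]E[Y²] - (E[X]E[Y])²
E[U] = 0, Var(U) = 8.3333333
E[M] = 0, Var(M) = 6.25
E[U²] = 8.3333333 + 0² = 8.3333333
E[M²] = 6.25 + 0² = 6.25
Var(Z) = 8.3333333*6.25 - (0*0)²
= 52.083333 - 0 = 52.083333

52.083333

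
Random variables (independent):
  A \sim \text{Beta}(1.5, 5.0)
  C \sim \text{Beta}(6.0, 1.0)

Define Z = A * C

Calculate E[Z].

For independent RVs: E[XY] = E[X]*E[Y]
E[A] = 0.23076923
E[C] = 0.85714286
E[Z] = 0.23076923 * 0.85714286 = 0.1978022

0.1978022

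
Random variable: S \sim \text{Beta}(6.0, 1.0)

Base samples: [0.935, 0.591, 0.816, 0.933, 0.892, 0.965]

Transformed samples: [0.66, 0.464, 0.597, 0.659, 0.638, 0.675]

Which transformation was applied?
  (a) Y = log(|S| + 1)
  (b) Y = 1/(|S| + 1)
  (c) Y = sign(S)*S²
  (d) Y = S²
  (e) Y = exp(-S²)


Checking option (a) Y = log(|S| + 1):
  S = 0.935 -> Y = 0.66 ✓
  S = 0.591 -> Y = 0.464 ✓
  S = 0.816 -> Y = 0.597 ✓
All samples match this transformation.

(a) log(|S| + 1)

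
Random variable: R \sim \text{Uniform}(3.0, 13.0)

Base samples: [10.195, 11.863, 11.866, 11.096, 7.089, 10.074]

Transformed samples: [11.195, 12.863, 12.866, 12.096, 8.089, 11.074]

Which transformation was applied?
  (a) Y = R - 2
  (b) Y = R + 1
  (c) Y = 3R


Checking option (b) Y = R + 1:
  R = 10.195 -> Y = 11.195 ✓
  R = 11.863 -> Y = 12.863 ✓
  R = 11.866 -> Y = 12.866 ✓
All samples match this transformation.

(b) R + 1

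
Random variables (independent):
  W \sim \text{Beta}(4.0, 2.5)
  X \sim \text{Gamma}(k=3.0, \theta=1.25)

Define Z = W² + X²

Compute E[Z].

E[Z] = E[W²] + E[X²]
E[W²] = Var(W) + E[W]² = 0.031558185 + 0.37869822 = 0.41025641
E[X²] = Var(X) + E[X]² = 4.6875 + 14.0625 = 18.75
E[Z] = 0.41025641 + 18.75 = 19.160256

19.160256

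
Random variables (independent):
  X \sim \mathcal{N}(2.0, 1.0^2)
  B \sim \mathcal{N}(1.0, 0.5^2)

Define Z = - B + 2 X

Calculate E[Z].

E[Z] = 2*E[X] - 1*E[B]
E[X] = 2
E[B] = 1
E[Z] = 2*2 - 1*1 = 3

3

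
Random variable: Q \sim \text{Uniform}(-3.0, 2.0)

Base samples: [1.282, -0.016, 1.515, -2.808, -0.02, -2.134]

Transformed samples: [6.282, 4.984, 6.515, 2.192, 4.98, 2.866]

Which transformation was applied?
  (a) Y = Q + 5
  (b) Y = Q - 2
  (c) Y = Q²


Checking option (a) Y = Q + 5:
  Q = 1.282 -> Y = 6.282 ✓
  Q = -0.016 -> Y = 4.984 ✓
  Q = 1.515 -> Y = 6.515 ✓
All samples match this transformation.

(a) Q + 5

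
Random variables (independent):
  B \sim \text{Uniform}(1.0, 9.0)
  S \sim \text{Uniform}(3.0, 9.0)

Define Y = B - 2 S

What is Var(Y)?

For independent RVs: Var(aX + bY) = a²Var(X) + b²Var(Y)
Var(B) = 5.3333333
Var(S) = 3
Var(Y) = 1²*5.3333333 + (-2)²*3
= 1*5.3333333 + 4*3 = 17.333333

17.333333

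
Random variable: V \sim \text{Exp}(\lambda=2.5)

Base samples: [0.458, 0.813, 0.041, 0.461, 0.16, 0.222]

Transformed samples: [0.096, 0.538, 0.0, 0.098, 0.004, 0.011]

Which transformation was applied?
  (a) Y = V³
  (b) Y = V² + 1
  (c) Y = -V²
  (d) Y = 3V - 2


Checking option (a) Y = V³:
  V = 0.458 -> Y = 0.096 ✓
  V = 0.813 -> Y = 0.538 ✓
  V = 0.041 -> Y = 0.0 ✓
All samples match this transformation.

(a) V³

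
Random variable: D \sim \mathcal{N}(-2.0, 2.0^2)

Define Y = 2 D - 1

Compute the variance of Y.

For Y = aD + b: Var(Y) = a² * Var(D)
Var(D) = 2.0^2 = 4
Var(Y) = 2² * 4 = 4 * 4 = 16

16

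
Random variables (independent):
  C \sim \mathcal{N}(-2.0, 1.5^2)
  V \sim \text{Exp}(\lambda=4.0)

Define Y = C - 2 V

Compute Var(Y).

For independent RVs: Var(aX + bY) = a²Var(X) + b²Var(Y)
Var(C) = 2.25
Var(V) = 0.0625
Var(Y) = 1²*2.25 + (-2)²*0.0625
= 1*2.25 + 4*0.0625 = 2.5

2.5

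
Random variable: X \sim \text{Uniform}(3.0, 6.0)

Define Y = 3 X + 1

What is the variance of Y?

For Y = aX + b: Var(Y) = a² * Var(X)
Var(X) = (6 - 3)^2/12 = 0.75
Var(Y) = 3² * 0.75 = 9 * 0.75 = 6.75

6.75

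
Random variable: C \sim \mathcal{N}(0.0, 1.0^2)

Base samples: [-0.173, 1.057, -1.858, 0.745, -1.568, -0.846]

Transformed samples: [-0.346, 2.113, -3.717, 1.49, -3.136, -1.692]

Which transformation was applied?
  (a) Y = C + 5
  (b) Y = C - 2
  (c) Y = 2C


Checking option (c) Y = 2C:
  C = -0.173 -> Y = -0.346 ✓
  C = 1.057 -> Y = 2.113 ✓
  C = -1.858 -> Y = -3.717 ✓
All samples match this transformation.

(c) 2C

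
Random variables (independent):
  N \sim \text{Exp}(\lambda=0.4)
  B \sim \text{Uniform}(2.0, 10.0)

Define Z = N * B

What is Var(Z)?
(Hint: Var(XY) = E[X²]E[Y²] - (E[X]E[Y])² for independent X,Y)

Var(XY) = E[X²]E[Y²] - (E[X]E[Y])²
E[N] = 2.5, Var(N) = 6.25
E[B] = 6, Var(B) = 5.3333333
E[N²] = 6.25 + 2.5² = 12.5
E[B²] = 5.3333333 + 6² = 41.333333
Var(Z) = 12.5*41.333333 - (2.5*6)²
= 516.66667 - 225 = 291.66667

291.66667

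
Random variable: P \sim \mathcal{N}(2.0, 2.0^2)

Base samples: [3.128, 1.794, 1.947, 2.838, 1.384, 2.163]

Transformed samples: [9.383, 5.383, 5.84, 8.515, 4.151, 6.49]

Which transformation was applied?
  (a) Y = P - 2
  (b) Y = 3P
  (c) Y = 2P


Checking option (b) Y = 3P:
  P = 3.128 -> Y = 9.383 ✓
  P = 1.794 -> Y = 5.383 ✓
  P = 1.947 -> Y = 5.84 ✓
All samples match this transformation.

(b) 3P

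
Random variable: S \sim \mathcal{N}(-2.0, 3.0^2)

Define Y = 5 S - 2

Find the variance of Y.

For Y = aS + b: Var(Y) = a² * Var(S)
Var(S) = 3.0^2 = 9
Var(Y) = 5² * 9 = 25 * 9 = 225

225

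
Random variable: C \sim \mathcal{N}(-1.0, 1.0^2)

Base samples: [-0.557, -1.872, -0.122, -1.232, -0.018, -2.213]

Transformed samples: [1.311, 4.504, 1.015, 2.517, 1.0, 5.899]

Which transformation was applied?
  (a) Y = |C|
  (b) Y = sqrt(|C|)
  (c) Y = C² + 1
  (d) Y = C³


Checking option (c) Y = C² + 1:
  C = -0.557 -> Y = 1.311 ✓
  C = -1.872 -> Y = 4.504 ✓
  C = -0.122 -> Y = 1.015 ✓
All samples match this transformation.

(c) C² + 1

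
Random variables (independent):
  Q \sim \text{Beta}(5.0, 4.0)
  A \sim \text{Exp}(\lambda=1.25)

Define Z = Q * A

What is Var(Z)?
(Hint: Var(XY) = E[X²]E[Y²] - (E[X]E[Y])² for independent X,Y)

Var(XY) = E[X²]E[Y²] - (E[X]E[Y])²
E[Q] = 0.55555556, Var(Q) = 0.024691358
E[A] = 0.8, Var(A) = 0.64
E[Q²] = 0.024691358 + 0.55555556² = 0.33333333
E[A²] = 0.64 + 0.8² = 1.28
Var(Z) = 0.33333333*1.28 - (0.55555556*0.8)²
= 0.42666667 - 0.19753086 = 0.2291358

0.2291358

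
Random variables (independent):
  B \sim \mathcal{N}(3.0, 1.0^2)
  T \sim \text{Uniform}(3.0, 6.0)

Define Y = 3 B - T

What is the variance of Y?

For independent RVs: Var(aX + bY) = a²Var(X) + b²Var(Y)
Var(B) = 1
Var(T) = 0.75
Var(Y) = 3²*1 + (-1)²*0.75
= 9*1 + 1*0.75 = 9.75

9.75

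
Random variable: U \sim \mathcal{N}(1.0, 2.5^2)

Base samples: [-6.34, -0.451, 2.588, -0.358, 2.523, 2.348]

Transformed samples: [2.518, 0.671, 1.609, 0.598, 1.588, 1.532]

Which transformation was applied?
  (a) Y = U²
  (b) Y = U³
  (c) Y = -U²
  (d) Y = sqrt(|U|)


Checking option (d) Y = sqrt(|U|):
  U = -6.34 -> Y = 2.518 ✓
  U = -0.451 -> Y = 0.671 ✓
  U = 2.588 -> Y = 1.609 ✓
All samples match this transformation.

(d) sqrt(|U|)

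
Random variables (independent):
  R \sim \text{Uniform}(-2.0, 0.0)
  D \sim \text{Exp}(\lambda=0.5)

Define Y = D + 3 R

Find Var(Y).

For independent RVs: Var(aX + bY) = a²Var(X) + b²Var(Y)
Var(R) = 0.33333333
Var(D) = 4
Var(Y) = 3²*0.33333333 + 1²*4
= 9*0.33333333 + 1*4 = 7

7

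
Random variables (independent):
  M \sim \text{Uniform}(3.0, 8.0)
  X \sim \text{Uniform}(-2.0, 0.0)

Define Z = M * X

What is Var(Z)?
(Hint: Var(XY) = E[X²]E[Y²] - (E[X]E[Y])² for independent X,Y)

Var(XY) = E[X²]E[Y²] - (E[X]E[Y])²
E[M] = 5.5, Var(M) = 2.0833333
E[X] = -1, Var(X) = 0.33333333
E[M²] = 2.0833333 + 5.5² = 32.333333
E[X²] = 0.33333333 + (-1)² = 1.3333333
Var(Z) = 32.333333*1.3333333 - (5.5*(-1))²
= 43.111111 - 30.25 = 12.861111

12.861111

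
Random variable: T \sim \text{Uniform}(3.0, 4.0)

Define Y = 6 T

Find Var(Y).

For Y = aT + b: Var(Y) = a² * Var(T)
Var(T) = (4 - 3)^2/12 = 0.083333333
Var(Y) = 6² * 0.083333333 = 36 * 0.083333333 = 3

3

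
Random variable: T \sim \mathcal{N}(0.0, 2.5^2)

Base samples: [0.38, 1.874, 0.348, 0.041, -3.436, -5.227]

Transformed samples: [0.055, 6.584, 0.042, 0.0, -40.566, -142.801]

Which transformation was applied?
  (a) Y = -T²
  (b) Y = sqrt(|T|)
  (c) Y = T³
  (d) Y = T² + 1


Checking option (c) Y = T³:
  T = 0.38 -> Y = 0.055 ✓
  T = 1.874 -> Y = 6.584 ✓
  T = 0.348 -> Y = 0.042 ✓
All samples match this transformation.

(c) T³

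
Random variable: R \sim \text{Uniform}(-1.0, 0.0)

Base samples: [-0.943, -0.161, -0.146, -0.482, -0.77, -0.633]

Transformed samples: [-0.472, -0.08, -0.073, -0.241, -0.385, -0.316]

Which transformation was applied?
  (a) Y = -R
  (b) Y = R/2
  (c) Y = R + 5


Checking option (b) Y = R/2:
  R = -0.943 -> Y = -0.472 ✓
  R = -0.161 -> Y = -0.08 ✓
  R = -0.146 -> Y = -0.073 ✓
All samples match this transformation.

(b) R/2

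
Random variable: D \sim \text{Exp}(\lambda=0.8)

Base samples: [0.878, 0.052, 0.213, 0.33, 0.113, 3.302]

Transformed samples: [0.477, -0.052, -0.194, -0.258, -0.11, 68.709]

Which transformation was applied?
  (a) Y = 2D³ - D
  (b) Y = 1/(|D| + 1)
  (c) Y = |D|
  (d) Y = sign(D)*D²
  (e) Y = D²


Checking option (a) Y = 2D³ - D:
  D = 0.878 -> Y = 0.477 ✓
  D = 0.052 -> Y = -0.052 ✓
  D = 0.213 -> Y = -0.194 ✓
All samples match this transformation.

(a) 2D³ - D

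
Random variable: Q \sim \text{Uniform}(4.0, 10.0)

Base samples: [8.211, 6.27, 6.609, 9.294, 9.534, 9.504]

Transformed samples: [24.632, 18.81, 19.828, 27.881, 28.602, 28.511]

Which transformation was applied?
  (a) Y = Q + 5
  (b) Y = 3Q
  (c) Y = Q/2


Checking option (b) Y = 3Q:
  Q = 8.211 -> Y = 24.632 ✓
  Q = 6.27 -> Y = 18.81 ✓
  Q = 6.609 -> Y = 19.828 ✓
All samples match this transformation.

(b) 3Q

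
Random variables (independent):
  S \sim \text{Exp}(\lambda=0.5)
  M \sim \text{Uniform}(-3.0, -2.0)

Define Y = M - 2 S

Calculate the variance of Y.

For independent RVs: Var(aX + bY) = a²Var(X) + b²Var(Y)
Var(S) = 4
Var(M) = 0.083333333
Var(Y) = (-2)²*4 + 1²*0.083333333
= 4*4 + 1*0.083333333 = 16.083333

16.083333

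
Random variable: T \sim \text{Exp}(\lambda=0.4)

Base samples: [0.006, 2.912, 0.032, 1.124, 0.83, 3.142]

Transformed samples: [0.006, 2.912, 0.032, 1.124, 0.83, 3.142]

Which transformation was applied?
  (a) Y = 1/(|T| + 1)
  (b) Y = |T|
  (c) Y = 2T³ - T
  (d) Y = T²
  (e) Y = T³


Checking option (b) Y = |T|:
  T = 0.006 -> Y = 0.006 ✓
  T = 2.912 -> Y = 2.912 ✓
  T = 0.032 -> Y = 0.032 ✓
All samples match this transformation.

(b) |T|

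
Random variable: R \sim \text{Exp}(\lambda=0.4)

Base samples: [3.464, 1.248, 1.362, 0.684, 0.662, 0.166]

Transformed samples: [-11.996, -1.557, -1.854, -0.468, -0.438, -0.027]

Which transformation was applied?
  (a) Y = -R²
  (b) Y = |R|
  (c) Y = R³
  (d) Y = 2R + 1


Checking option (a) Y = -R²:
  R = 3.464 -> Y = -11.996 ✓
  R = 1.248 -> Y = -1.557 ✓
  R = 1.362 -> Y = -1.854 ✓
All samples match this transformation.

(a) -R²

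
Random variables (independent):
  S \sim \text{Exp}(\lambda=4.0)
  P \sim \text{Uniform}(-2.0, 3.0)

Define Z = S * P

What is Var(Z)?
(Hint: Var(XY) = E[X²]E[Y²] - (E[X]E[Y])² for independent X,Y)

Var(XY) = E[X²]E[Y²] - (E[X]E[Y])²
E[S] = 0.25, Var(S) = 0.0625
E[P] = 0.5, Var(P) = 2.0833333
E[S²] = 0.0625 + 0.25² = 0.125
E[P²] = 2.0833333 + 0.5² = 2.3333333
Var(Z) = 0.125*2.3333333 - (0.25*0.5)²
= 0.29166667 - 0.015625 = 0.27604167

0.27604167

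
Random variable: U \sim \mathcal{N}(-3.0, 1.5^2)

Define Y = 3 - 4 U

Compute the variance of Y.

For Y = aU + b: Var(Y) = a² * Var(U)
Var(U) = 1.5^2 = 2.25
Var(Y) = (-4)² * 2.25 = 16 * 2.25 = 36

36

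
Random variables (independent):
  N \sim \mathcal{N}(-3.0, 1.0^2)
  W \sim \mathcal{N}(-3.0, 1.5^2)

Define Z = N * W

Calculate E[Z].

For independent RVs: E[XY] = E[X]*E[Y]
E[N] = -3
E[W] = -3
E[Z] = -3 * (-3) = 9

9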